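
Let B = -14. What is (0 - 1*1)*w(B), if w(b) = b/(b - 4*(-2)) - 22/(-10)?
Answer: -68/15 ≈ -4.5333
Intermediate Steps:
w(b) = 11/5 + b/(8 + b) (w(b) = b/(b + 8) - 22*(-⅒) = b/(8 + b) + 11/5 = 11/5 + b/(8 + b))
(0 - 1*1)*w(B) = (0 - 1*1)*(8*(11 + 2*(-14))/(5*(8 - 14))) = (0 - 1)*((8/5)*(11 - 28)/(-6)) = -8*(-1)*(-17)/(5*6) = -1*68/15 = -68/15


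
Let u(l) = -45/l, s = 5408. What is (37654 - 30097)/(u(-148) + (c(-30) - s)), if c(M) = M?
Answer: -1118436/804779 ≈ -1.3897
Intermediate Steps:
(37654 - 30097)/(u(-148) + (c(-30) - s)) = (37654 - 30097)/(-45/(-148) + (-30 - 1*5408)) = 7557/(-45*(-1/148) + (-30 - 5408)) = 7557/(45/148 - 5438) = 7557/(-804779/148) = 7557*(-148/804779) = -1118436/804779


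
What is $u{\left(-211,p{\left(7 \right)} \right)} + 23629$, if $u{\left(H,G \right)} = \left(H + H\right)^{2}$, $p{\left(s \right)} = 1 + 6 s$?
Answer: $201713$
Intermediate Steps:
$u{\left(H,G \right)} = 4 H^{2}$ ($u{\left(H,G \right)} = \left(2 H\right)^{2} = 4 H^{2}$)
$u{\left(-211,p{\left(7 \right)} \right)} + 23629 = 4 \left(-211\right)^{2} + 23629 = 4 \cdot 44521 + 23629 = 178084 + 23629 = 201713$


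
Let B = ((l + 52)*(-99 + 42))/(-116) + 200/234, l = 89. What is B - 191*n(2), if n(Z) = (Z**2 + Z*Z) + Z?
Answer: -24970591/13572 ≈ -1839.9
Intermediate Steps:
B = 951929/13572 (B = ((89 + 52)*(-99 + 42))/(-116) + 200/234 = (141*(-57))*(-1/116) + 200*(1/234) = -8037*(-1/116) + 100/117 = 8037/116 + 100/117 = 951929/13572 ≈ 70.139)
n(Z) = Z + 2*Z**2 (n(Z) = (Z**2 + Z**2) + Z = 2*Z**2 + Z = Z + 2*Z**2)
B - 191*n(2) = 951929/13572 - 382*(1 + 2*2) = 951929/13572 - 382*(1 + 4) = 951929/13572 - 382*5 = 951929/13572 - 191*10 = 951929/13572 - 1910 = -24970591/13572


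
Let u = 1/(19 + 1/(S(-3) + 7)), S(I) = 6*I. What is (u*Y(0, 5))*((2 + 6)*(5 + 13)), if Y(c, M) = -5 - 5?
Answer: -990/13 ≈ -76.154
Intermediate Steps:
Y(c, M) = -10
u = 11/208 (u = 1/(19 + 1/(6*(-3) + 7)) = 1/(19 + 1/(-18 + 7)) = 1/(19 + 1/(-11)) = 1/(19 - 1/11) = 1/(208/11) = 11/208 ≈ 0.052885)
(u*Y(0, 5))*((2 + 6)*(5 + 13)) = ((11/208)*(-10))*((2 + 6)*(5 + 13)) = -55*18/13 = -55/104*144 = -990/13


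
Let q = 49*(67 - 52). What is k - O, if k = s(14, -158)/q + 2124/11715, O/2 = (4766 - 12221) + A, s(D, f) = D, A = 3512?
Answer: 129341572/16401 ≈ 7886.2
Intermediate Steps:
q = 735 (q = 49*15 = 735)
O = -7886 (O = 2*((4766 - 12221) + 3512) = 2*(-7455 + 3512) = 2*(-3943) = -7886)
k = 3286/16401 (k = 14/735 + 2124/11715 = 14*(1/735) + 2124*(1/11715) = 2/105 + 708/3905 = 3286/16401 ≈ 0.20035)
k - O = 3286/16401 - 1*(-7886) = 3286/16401 + 7886 = 129341572/16401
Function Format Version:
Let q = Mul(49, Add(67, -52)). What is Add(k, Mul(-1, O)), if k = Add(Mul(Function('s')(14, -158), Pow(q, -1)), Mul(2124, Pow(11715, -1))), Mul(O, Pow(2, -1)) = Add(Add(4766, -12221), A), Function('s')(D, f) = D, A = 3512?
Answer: Rational(129341572, 16401) ≈ 7886.2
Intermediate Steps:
q = 735 (q = Mul(49, 15) = 735)
O = -7886 (O = Mul(2, Add(Add(4766, -12221), 3512)) = Mul(2, Add(-7455, 3512)) = Mul(2, -3943) = -7886)
k = Rational(3286, 16401) (k = Add(Mul(14, Pow(735, -1)), Mul(2124, Pow(11715, -1))) = Add(Mul(14, Rational(1, 735)), Mul(2124, Rational(1, 11715))) = Add(Rational(2, 105), Rational(708, 3905)) = Rational(3286, 16401) ≈ 0.20035)
Add(k, Mul(-1, O)) = Add(Rational(3286, 16401), Mul(-1, -7886)) = Add(Rational(3286, 16401), 7886) = Rational(129341572, 16401)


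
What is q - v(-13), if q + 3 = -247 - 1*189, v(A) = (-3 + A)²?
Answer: -695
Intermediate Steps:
q = -439 (q = -3 + (-247 - 1*189) = -3 + (-247 - 189) = -3 - 436 = -439)
q - v(-13) = -439 - (-3 - 13)² = -439 - 1*(-16)² = -439 - 1*256 = -439 - 256 = -695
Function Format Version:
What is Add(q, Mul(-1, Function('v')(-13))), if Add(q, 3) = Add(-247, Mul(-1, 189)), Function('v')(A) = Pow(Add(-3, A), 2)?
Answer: -695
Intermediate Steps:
q = -439 (q = Add(-3, Add(-247, Mul(-1, 189))) = Add(-3, Add(-247, -189)) = Add(-3, -436) = -439)
Add(q, Mul(-1, Function('v')(-13))) = Add(-439, Mul(-1, Pow(Add(-3, -13), 2))) = Add(-439, Mul(-1, Pow(-16, 2))) = Add(-439, Mul(-1, 256)) = Add(-439, -256) = -695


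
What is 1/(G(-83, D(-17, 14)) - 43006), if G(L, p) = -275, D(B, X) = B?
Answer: -1/43281 ≈ -2.3105e-5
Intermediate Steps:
1/(G(-83, D(-17, 14)) - 43006) = 1/(-275 - 43006) = 1/(-43281) = -1/43281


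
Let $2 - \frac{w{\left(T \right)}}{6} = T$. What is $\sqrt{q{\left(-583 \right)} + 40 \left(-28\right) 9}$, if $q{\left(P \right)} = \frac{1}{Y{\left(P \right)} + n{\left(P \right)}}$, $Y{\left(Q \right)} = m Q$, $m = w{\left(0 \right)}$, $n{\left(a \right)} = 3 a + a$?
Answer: $\frac{i \sqrt{54817298503}}{2332} \approx 100.4 i$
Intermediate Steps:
$w{\left(T \right)} = 12 - 6 T$
$n{\left(a \right)} = 4 a$
$m = 12$ ($m = 12 - 0 = 12 + 0 = 12$)
$Y{\left(Q \right)} = 12 Q$
$q{\left(P \right)} = \frac{1}{16 P}$ ($q{\left(P \right)} = \frac{1}{12 P + 4 P} = \frac{1}{16 P}$)
$\sqrt{q{\left(-583 \right)} + 40 \left(-28\right) 9} = \sqrt{\frac{1}{16 \left(-583\right)} + 40 \left(-28\right) 9} = \sqrt{\frac{1}{16} \left(- \frac{1}{583}\right) - 10080} = \sqrt{- \frac{1}{9328} - 10080} = \sqrt{- \frac{94026241}{9328}} = \frac{i \sqrt{54817298503}}{2332}$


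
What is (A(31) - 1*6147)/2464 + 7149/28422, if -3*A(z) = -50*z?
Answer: -3390719/1667424 ≈ -2.0335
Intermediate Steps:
A(z) = 50*z/3 (A(z) = -(-50)*z/3 = 50*z/3)
(A(31) - 1*6147)/2464 + 7149/28422 = ((50/3)*31 - 1*6147)/2464 + 7149/28422 = (1550/3 - 6147)*(1/2464) + 7149*(1/28422) = -16891/3*1/2464 + 2383/9474 = -2413/1056 + 2383/9474 = -3390719/1667424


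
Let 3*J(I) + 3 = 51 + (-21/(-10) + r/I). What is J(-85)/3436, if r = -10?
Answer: 8537/1752360 ≈ 0.0048717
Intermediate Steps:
J(I) = 167/10 - 10/(3*I) (J(I) = -1 + (51 + (-21/(-10) - 10/I))/3 = -1 + (51 + (-21*(-⅒) - 10/I))/3 = -1 + (51 + (21/10 - 10/I))/3 = -1 + (531/10 - 10/I)/3 = -1 + (177/10 - 10/(3*I)) = 167/10 - 10/(3*I))
J(-85)/3436 = ((1/30)*(-100 + 501*(-85))/(-85))/3436 = ((1/30)*(-1/85)*(-100 - 42585))*(1/3436) = ((1/30)*(-1/85)*(-42685))*(1/3436) = (8537/510)*(1/3436) = 8537/1752360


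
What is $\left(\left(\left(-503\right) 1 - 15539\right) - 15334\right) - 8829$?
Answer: $-40205$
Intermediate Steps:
$\left(\left(\left(-503\right) 1 - 15539\right) - 15334\right) - 8829 = \left(\left(-503 - 15539\right) - 15334\right) - 8829 = \left(-16042 - 15334\right) - 8829 = -31376 - 8829 = -40205$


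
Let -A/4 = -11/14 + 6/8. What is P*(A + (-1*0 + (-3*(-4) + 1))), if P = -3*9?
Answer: -2484/7 ≈ -354.86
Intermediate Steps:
A = ⅐ (A = -4*(-11/14 + 6/8) = -4*(-11*1/14 + 6*(⅛)) = -4*(-11/14 + ¾) = -4*(-1/28) = ⅐ ≈ 0.14286)
P = -27
P*(A + (-1*0 + (-3*(-4) + 1))) = -27*(⅐ + (-1*0 + (-3*(-4) + 1))) = -27*(⅐ + (0 + (12 + 1))) = -27*(⅐ + (0 + 13)) = -27*(⅐ + 13) = -27*92/7 = -2484/7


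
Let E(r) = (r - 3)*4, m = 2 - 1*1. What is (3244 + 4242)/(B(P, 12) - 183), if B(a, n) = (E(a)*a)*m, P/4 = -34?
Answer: 7486/75433 ≈ 0.099240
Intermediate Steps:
m = 1 (m = 2 - 1 = 1)
P = -136 (P = 4*(-34) = -136)
E(r) = -12 + 4*r (E(r) = (-3 + r)*4 = -12 + 4*r)
B(a, n) = a*(-12 + 4*a) (B(a, n) = ((-12 + 4*a)*a)*1 = (a*(-12 + 4*a))*1 = a*(-12 + 4*a))
(3244 + 4242)/(B(P, 12) - 183) = (3244 + 4242)/(4*(-136)*(-3 - 136) - 183) = 7486/(4*(-136)*(-139) - 183) = 7486/(75616 - 183) = 7486/75433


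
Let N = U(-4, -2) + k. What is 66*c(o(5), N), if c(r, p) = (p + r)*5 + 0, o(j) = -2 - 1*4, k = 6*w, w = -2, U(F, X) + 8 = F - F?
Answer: -8580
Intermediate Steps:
U(F, X) = -8 (U(F, X) = -8 + (F - F) = -8 + 0 = -8)
k = -12 (k = 6*(-2) = -12)
N = -20 (N = -8 - 12 = -20)
o(j) = -6 (o(j) = -2 - 4 = -6)
c(r, p) = 5*p + 5*r (c(r, p) = (5*p + 5*r) + 0 = 5*p + 5*r)
66*c(o(5), N) = 66*(5*(-20) + 5*(-6)) = 66*(-100 - 30) = 66*(-130) = -8580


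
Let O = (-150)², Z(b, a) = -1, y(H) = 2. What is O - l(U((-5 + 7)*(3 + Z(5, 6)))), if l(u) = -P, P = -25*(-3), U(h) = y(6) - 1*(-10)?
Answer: 22575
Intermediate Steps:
U(h) = 12 (U(h) = 2 - 1*(-10) = 2 + 10 = 12)
P = 75
l(u) = -75 (l(u) = -1*75 = -75)
O = 22500
O - l(U((-5 + 7)*(3 + Z(5, 6)))) = 22500 - 1*(-75) = 22500 + 75 = 22575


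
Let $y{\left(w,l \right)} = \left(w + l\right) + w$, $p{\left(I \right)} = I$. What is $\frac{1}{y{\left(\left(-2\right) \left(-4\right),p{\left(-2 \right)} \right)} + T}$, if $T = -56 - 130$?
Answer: $- \frac{1}{172} \approx -0.005814$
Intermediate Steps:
$y{\left(w,l \right)} = l + 2 w$ ($y{\left(w,l \right)} = \left(l + w\right) + w = l + 2 w$)
$T = -186$
$\frac{1}{y{\left(\left(-2\right) \left(-4\right),p{\left(-2 \right)} \right)} + T} = \frac{1}{\left(-2 + 2 \left(\left(-2\right) \left(-4\right)\right)\right) - 186} = \frac{1}{\left(-2 + 2 \cdot 8\right) - 186} = \frac{1}{\left(-2 + 16\right) - 186} = \frac{1}{14 - 186} = \frac{1}{-172} = - \frac{1}{172}$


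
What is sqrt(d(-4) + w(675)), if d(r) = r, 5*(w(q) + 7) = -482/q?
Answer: I*sqrt(564105)/225 ≈ 3.3381*I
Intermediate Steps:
w(q) = -7 - 482/(5*q) (w(q) = -7 + (-482/q)/5 = -7 - 482/(5*q))
sqrt(d(-4) + w(675)) = sqrt(-4 + (-7 - 482/5/675)) = sqrt(-4 + (-7 - 482/5*1/675)) = sqrt(-4 + (-7 - 482/3375)) = sqrt(-4 - 24107/3375) = sqrt(-37607/3375) = I*sqrt(564105)/225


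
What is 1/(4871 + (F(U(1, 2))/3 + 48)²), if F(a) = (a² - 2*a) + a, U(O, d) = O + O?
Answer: 9/65155 ≈ 0.00013813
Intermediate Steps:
U(O, d) = 2*O
F(a) = a² - a
1/(4871 + (F(U(1, 2))/3 + 48)²) = 1/(4871 + (((2*1)*(-1 + 2*1))/3 + 48)²) = 1/(4871 + ((2*(-1 + 2))*(⅓) + 48)²) = 1/(4871 + ((2*1)*(⅓) + 48)²) = 1/(4871 + (2*(⅓) + 48)²) = 1/(4871 + (⅔ + 48)²) = 1/(4871 + (146/3)²) = 1/(4871 + 21316/9) = 1/(65155/9) = 9/65155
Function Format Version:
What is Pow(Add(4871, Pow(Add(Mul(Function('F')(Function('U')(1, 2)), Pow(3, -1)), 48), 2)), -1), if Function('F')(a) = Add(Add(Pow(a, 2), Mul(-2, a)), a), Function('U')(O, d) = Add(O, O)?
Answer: Rational(9, 65155) ≈ 0.00013813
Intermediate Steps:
Function('U')(O, d) = Mul(2, O)
Function('F')(a) = Add(Pow(a, 2), Mul(-1, a))
Pow(Add(4871, Pow(Add(Mul(Function('F')(Function('U')(1, 2)), Pow(3, -1)), 48), 2)), -1) = Pow(Add(4871, Pow(Add(Mul(Mul(Mul(2, 1), Add(-1, Mul(2, 1))), Pow(3, -1)), 48), 2)), -1) = Pow(Add(4871, Pow(Add(Mul(Mul(2, Add(-1, 2)), Rational(1, 3)), 48), 2)), -1) = Pow(Add(4871, Pow(Add(Mul(Mul(2, 1), Rational(1, 3)), 48), 2)), -1) = Pow(Add(4871, Pow(Add(Mul(2, Rational(1, 3)), 48), 2)), -1) = Pow(Add(4871, Pow(Add(Rational(2, 3), 48), 2)), -1) = Pow(Add(4871, Pow(Rational(146, 3), 2)), -1) = Pow(Add(4871, Rational(21316, 9)), -1) = Pow(Rational(65155, 9), -1) = Rational(9, 65155)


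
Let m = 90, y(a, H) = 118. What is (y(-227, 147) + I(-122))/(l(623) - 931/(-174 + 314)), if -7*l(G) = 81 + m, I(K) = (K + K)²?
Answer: -8351560/4351 ≈ -1919.5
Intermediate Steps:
I(K) = 4*K² (I(K) = (2*K)² = 4*K²)
l(G) = -171/7 (l(G) = -(81 + 90)/7 = -⅐*171 = -171/7)
(y(-227, 147) + I(-122))/(l(623) - 931/(-174 + 314)) = (118 + 4*(-122)²)/(-171/7 - 931/(-174 + 314)) = (118 + 4*14884)/(-171/7 - 931/140) = (118 + 59536)/(-171/7 - 931*1/140) = 59654/(-171/7 - 133/20) = 59654/(-4351/140) = 59654*(-140/4351) = -8351560/4351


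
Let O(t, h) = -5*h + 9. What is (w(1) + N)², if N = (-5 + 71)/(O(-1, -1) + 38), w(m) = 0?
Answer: 1089/676 ≈ 1.6109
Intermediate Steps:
O(t, h) = 9 - 5*h
N = 33/26 (N = (-5 + 71)/((9 - 5*(-1)) + 38) = 66/((9 + 5) + 38) = 66/(14 + 38) = 66/52 = 66*(1/52) = 33/26 ≈ 1.2692)
(w(1) + N)² = (0 + 33/26)² = (33/26)² = 1089/676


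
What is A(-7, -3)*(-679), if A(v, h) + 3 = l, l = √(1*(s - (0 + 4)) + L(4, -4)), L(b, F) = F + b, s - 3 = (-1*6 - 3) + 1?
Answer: 2037 - 2037*I ≈ 2037.0 - 2037.0*I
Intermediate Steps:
s = -5 (s = 3 + ((-1*6 - 3) + 1) = 3 + ((-6 - 3) + 1) = 3 + (-9 + 1) = 3 - 8 = -5)
l = 3*I (l = √(1*(-5 - (0 + 4)) + (-4 + 4)) = √(1*(-5 - 1*4) + 0) = √(1*(-5 - 4) + 0) = √(1*(-9) + 0) = √(-9 + 0) = √(-9) = 3*I ≈ 3.0*I)
A(v, h) = -3 + 3*I
A(-7, -3)*(-679) = (-3 + 3*I)*(-679) = 2037 - 2037*I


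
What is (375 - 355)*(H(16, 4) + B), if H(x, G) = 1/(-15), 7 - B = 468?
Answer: -27664/3 ≈ -9221.3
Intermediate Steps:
B = -461 (B = 7 - 1*468 = 7 - 468 = -461)
H(x, G) = -1/15
(375 - 355)*(H(16, 4) + B) = (375 - 355)*(-1/15 - 461) = 20*(-6916/15) = -27664/3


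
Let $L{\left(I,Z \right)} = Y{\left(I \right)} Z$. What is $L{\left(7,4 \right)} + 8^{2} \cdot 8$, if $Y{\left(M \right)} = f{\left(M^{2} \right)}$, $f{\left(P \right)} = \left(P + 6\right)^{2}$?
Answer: $12612$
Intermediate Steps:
$f{\left(P \right)} = \left(6 + P\right)^{2}$
$Y{\left(M \right)} = \left(6 + M^{2}\right)^{2}$
$L{\left(I,Z \right)} = Z \left(6 + I^{2}\right)^{2}$ ($L{\left(I,Z \right)} = \left(6 + I^{2}\right)^{2} Z = Z \left(6 + I^{2}\right)^{2}$)
$L{\left(7,4 \right)} + 8^{2} \cdot 8 = 4 \left(6 + 7^{2}\right)^{2} + 8^{2} \cdot 8 = 4 \left(6 + 49\right)^{2} + 64 \cdot 8 = 4 \cdot 55^{2} + 512 = 4 \cdot 3025 + 512 = 12100 + 512 = 12612$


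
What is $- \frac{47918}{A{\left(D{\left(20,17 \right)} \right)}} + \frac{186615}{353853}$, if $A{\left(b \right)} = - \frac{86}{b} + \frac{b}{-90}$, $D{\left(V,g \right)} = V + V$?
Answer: $\frac{339128244325}{18361039} \approx 18470.0$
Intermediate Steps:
$D{\left(V,g \right)} = 2 V$
$A{\left(b \right)} = - \frac{86}{b} - \frac{b}{90}$ ($A{\left(b \right)} = - \frac{86}{b} + b \left(- \frac{1}{90}\right) = - \frac{86}{b} - \frac{b}{90}$)
$- \frac{47918}{A{\left(D{\left(20,17 \right)} \right)}} + \frac{186615}{353853} = - \frac{47918}{- \frac{86}{2 \cdot 20} - \frac{2 \cdot 20}{90}} + \frac{186615}{353853} = - \frac{47918}{- \frac{86}{40} - \frac{4}{9}} + 186615 \cdot \frac{1}{353853} = - \frac{47918}{\left(-86\right) \frac{1}{40} - \frac{4}{9}} + \frac{20735}{39317} = - \frac{47918}{- \frac{43}{20} - \frac{4}{9}} + \frac{20735}{39317} = - \frac{47918}{- \frac{467}{180}} + \frac{20735}{39317} = \left(-47918\right) \left(- \frac{180}{467}\right) + \frac{20735}{39317} = \frac{8625240}{467} + \frac{20735}{39317} = \frac{339128244325}{18361039}$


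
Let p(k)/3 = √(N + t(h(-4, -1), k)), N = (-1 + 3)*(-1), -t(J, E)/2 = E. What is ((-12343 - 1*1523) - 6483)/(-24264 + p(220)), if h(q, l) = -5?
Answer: 27430452/32708093 + 6783*I*√442/65416186 ≈ 0.83864 + 0.00218*I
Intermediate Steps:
t(J, E) = -2*E
N = -2 (N = 2*(-1) = -2)
p(k) = 3*√(-2 - 2*k)
((-12343 - 1*1523) - 6483)/(-24264 + p(220)) = ((-12343 - 1*1523) - 6483)/(-24264 + 3*√(-2 - 2*220)) = ((-12343 - 1523) - 6483)/(-24264 + 3*√(-2 - 440)) = (-13866 - 6483)/(-24264 + 3*√(-442)) = -20349/(-24264 + 3*(I*√442)) = -20349/(-24264 + 3*I*√442)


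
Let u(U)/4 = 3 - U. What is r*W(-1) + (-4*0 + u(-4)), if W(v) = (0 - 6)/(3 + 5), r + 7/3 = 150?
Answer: -331/4 ≈ -82.750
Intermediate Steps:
u(U) = 12 - 4*U (u(U) = 4*(3 - U) = 12 - 4*U)
r = 443/3 (r = -7/3 + 150 = 443/3 ≈ 147.67)
W(v) = -3/4 (W(v) = -6/8 = -6*1/8 = -3/4)
r*W(-1) + (-4*0 + u(-4)) = (443/3)*(-3/4) + (-4*0 + (12 - 4*(-4))) = -443/4 + (0 + (12 + 16)) = -443/4 + (0 + 28) = -443/4 + 28 = -331/4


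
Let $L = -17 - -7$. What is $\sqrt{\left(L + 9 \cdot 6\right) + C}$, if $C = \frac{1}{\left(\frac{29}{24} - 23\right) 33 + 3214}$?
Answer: $\frac{2 \sqrt{4382018409}}{19959} \approx 6.6333$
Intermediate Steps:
$L = -10$ ($L = -17 + 7 = -10$)
$C = \frac{8}{19959}$ ($C = \frac{1}{\left(29 \cdot \frac{1}{24} - 23\right) 33 + 3214} = \frac{1}{\left(\frac{29}{24} - 23\right) 33 + 3214} = \frac{1}{\left(- \frac{523}{24}\right) 33 + 3214} = \frac{1}{- \frac{5753}{8} + 3214} = \frac{1}{\frac{19959}{8}} = \frac{8}{19959} \approx 0.00040082$)
$\sqrt{\left(L + 9 \cdot 6\right) + C} = \sqrt{\left(-10 + 9 \cdot 6\right) + \frac{8}{19959}} = \sqrt{\left(-10 + 54\right) + \frac{8}{19959}} = \sqrt{44 + \frac{8}{19959}} = \sqrt{\frac{878204}{19959}} = \frac{2 \sqrt{4382018409}}{19959}$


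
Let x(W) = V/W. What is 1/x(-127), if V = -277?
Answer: 127/277 ≈ 0.45848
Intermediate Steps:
x(W) = -277/W
1/x(-127) = 1/(-277/(-127)) = 1/(-277*(-1/127)) = 1/(277/127) = 127/277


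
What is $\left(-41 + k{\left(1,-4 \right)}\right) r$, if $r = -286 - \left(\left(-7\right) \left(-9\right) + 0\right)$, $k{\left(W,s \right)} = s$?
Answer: $15705$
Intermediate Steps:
$r = -349$ ($r = -286 - \left(63 + 0\right) = -286 - 63 = -349$)
$\left(-41 + k{\left(1,-4 \right)}\right) r = \left(-41 - 4\right) \left(-349\right) = \left(-45\right) \left(-349\right) = 15705$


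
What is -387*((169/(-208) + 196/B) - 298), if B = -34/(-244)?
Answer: -116608905/272 ≈ -4.2871e+5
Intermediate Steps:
B = 17/122 (B = -34*(-1/244) = 17/122 ≈ 0.13934)
-387*((169/(-208) + 196/B) - 298) = -387*((169/(-208) + 196/(17/122)) - 298) = -387*((169*(-1/208) + 196*(122/17)) - 298) = -387*((-13/16 + 23912/17) - 298) = -387*(382371/272 - 298) = -387*301315/272 = -116608905/272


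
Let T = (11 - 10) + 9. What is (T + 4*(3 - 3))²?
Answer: 100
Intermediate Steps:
T = 10 (T = 1 + 9 = 10)
(T + 4*(3 - 3))² = (10 + 4*(3 - 3))² = (10 + 4*0)² = (10 + 0)² = 10² = 100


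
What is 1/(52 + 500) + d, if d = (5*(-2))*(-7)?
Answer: 38641/552 ≈ 70.002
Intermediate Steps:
d = 70 (d = -10*(-7) = 70)
1/(52 + 500) + d = 1/(52 + 500) + 70 = 1/552 + 70 = 38641/552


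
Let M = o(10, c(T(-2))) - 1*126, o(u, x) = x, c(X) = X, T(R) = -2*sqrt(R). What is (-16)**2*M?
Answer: -32256 - 512*I*sqrt(2) ≈ -32256.0 - 724.08*I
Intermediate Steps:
M = -126 - 2*I*sqrt(2) (M = -2*I*sqrt(2) - 1*126 = -2*I*sqrt(2) - 126 = -126 - 2*I*sqrt(2) ≈ -126.0 - 2.8284*I)
(-16)**2*M = (-16)**2*(-126 - 2*I*sqrt(2)) = 256*(-126 - 2*I*sqrt(2)) = -32256 - 512*I*sqrt(2)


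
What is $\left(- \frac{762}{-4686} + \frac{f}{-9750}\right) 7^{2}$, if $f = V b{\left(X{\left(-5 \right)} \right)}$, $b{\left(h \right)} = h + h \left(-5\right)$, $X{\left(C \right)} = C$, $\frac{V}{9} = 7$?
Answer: $\frac{415177}{253825} \approx 1.6357$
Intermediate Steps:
$V = 63$ ($V = 9 \cdot 7 = 63$)
$b{\left(h \right)} = - 4 h$ ($b{\left(h \right)} = h - 5 h = - 4 h$)
$f = 1260$ ($f = 63 \left(\left(-4\right) \left(-5\right)\right) = 63 \cdot 20 = 1260$)
$\left(- \frac{762}{-4686} + \frac{f}{-9750}\right) 7^{2} = \left(- \frac{762}{-4686} + \frac{1260}{-9750}\right) 7^{2} = \left(\left(-762\right) \left(- \frac{1}{4686}\right) + 1260 \left(- \frac{1}{9750}\right)\right) 49 = \left(\frac{127}{781} - \frac{42}{325}\right) 49 = \frac{8473}{253825} \cdot 49 = \frac{415177}{253825}$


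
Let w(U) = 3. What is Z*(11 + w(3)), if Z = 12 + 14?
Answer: 364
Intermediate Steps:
Z = 26
Z*(11 + w(3)) = 26*(11 + 3) = 26*14 = 364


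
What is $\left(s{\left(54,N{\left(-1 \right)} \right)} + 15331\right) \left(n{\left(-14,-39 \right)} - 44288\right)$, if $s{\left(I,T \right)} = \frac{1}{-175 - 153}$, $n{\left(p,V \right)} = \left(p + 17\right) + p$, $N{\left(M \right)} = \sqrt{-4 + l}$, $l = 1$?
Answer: $- \frac{222760489533}{328} \approx -6.7915 \cdot 10^{8}$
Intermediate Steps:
$N{\left(M \right)} = i \sqrt{3}$ ($N{\left(M \right)} = \sqrt{-4 + 1} = \sqrt{-3} = i \sqrt{3}$)
$n{\left(p,V \right)} = 17 + 2 p$ ($n{\left(p,V \right)} = \left(17 + p\right) + p = 17 + 2 p$)
$s{\left(I,T \right)} = - \frac{1}{328}$ ($s{\left(I,T \right)} = \frac{1}{-328} = - \frac{1}{328}$)
$\left(s{\left(54,N{\left(-1 \right)} \right)} + 15331\right) \left(n{\left(-14,-39 \right)} - 44288\right) = \left(- \frac{1}{328} + 15331\right) \left(\left(17 + 2 \left(-14\right)\right) - 44288\right) = \frac{5028567 \left(\left(17 - 28\right) - 44288\right)}{328} = \frac{5028567 \left(-11 - 44288\right)}{328} = \frac{5028567}{328} \left(-44299\right) = - \frac{222760489533}{328}$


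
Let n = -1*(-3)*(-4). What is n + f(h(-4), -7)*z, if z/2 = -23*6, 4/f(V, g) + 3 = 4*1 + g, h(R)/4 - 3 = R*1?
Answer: 172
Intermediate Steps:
h(R) = 12 + 4*R (h(R) = 12 + 4*(R*1) = 12 + 4*R)
n = -12 (n = 3*(-4) = -12)
f(V, g) = 4/(1 + g) (f(V, g) = 4/(-3 + (4*1 + g)) = 4/(-3 + (4 + g)) = 4/(1 + g))
z = -276 (z = 2*(-23*6) = 2*(-138) = -276)
n + f(h(-4), -7)*z = -12 + (4/(1 - 7))*(-276) = -12 + (4/(-6))*(-276) = -12 + (4*(-1/6))*(-276) = -12 - 2/3*(-276) = -12 + 184 = 172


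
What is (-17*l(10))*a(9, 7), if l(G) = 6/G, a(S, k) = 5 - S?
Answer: 204/5 ≈ 40.800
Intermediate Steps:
(-17*l(10))*a(9, 7) = (-102/10)*(5 - 1*9) = (-102/10)*(5 - 9) = -17*⅗*(-4) = -51/5*(-4) = 204/5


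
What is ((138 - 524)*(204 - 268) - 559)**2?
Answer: 582981025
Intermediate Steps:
((138 - 524)*(204 - 268) - 559)**2 = (-386*(-64) - 559)**2 = (24704 - 559)**2 = 24145**2 = 582981025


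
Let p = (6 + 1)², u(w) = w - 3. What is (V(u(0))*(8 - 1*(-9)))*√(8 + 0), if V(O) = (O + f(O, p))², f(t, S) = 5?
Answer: 136*√2 ≈ 192.33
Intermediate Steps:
u(w) = -3 + w
p = 49 (p = 7² = 49)
V(O) = (5 + O)² (V(O) = (O + 5)² = (5 + O)²)
(V(u(0))*(8 - 1*(-9)))*√(8 + 0) = ((5 + (-3 + 0))²*(8 - 1*(-9)))*√(8 + 0) = ((5 - 3)²*(8 + 9))*√8 = (2²*17)*(2*√2) = (4*17)*(2*√2) = 68*(2*√2) = 136*√2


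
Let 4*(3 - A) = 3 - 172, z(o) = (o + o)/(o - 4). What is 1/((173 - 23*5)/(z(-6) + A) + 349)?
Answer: 929/325381 ≈ 0.0028551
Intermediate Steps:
z(o) = 2*o/(-4 + o) (z(o) = (2*o)/(-4 + o) = 2*o/(-4 + o))
A = 181/4 (A = 3 - (3 - 172)/4 = 3 - 1/4*(-169) = 3 + 169/4 = 181/4 ≈ 45.250)
1/((173 - 23*5)/(z(-6) + A) + 349) = 1/((173 - 23*5)/(2*(-6)/(-4 - 6) + 181/4) + 349) = 1/((173 - 115)/(2*(-6)/(-10) + 181/4) + 349) = 1/(58/(2*(-6)*(-1/10) + 181/4) + 349) = 1/(58/(6/5 + 181/4) + 349) = 1/(58/(929/20) + 349) = 1/(58*(20/929) + 349) = 1/(1160/929 + 349) = 1/(325381/929) = 929/325381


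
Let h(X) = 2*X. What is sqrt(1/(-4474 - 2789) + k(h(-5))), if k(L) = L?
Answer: I*sqrt(58613217)/2421 ≈ 3.1623*I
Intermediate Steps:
sqrt(1/(-4474 - 2789) + k(h(-5))) = sqrt(1/(-4474 - 2789) + 2*(-5)) = sqrt(1/(-7263) - 10) = sqrt(-1/7263 - 10) = sqrt(-72631/7263) = I*sqrt(58613217)/2421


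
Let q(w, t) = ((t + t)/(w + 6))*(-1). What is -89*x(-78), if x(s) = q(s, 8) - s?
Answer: -62656/9 ≈ -6961.8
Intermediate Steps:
q(w, t) = -2*t/(6 + w) (q(w, t) = ((2*t)/(6 + w))*(-1) = (2*t/(6 + w))*(-1) = -2*t/(6 + w))
x(s) = -s - 16/(6 + s) (x(s) = -2*8/(6 + s) - s = -16/(6 + s) - s = -s - 16/(6 + s))
-89*x(-78) = -89*(-16 - 1*(-78)*(6 - 78))/(6 - 78) = -89*(-16 - 1*(-78)*(-72))/(-72) = -(-89)*(-16 - 5616)/72 = -(-89)*(-5632)/72 = -89*704/9 = -62656/9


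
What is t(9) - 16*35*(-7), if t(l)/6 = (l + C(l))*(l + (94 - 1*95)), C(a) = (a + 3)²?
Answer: 11264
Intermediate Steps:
C(a) = (3 + a)²
t(l) = 6*(-1 + l)*(l + (3 + l)²) (t(l) = 6*((l + (3 + l)²)*(l + (94 - 1*95))) = 6*((l + (3 + l)²)*(l + (94 - 95))) = 6*((l + (3 + l)²)*(l - 1)) = 6*((l + (3 + l)²)*(-1 + l)) = 6*((-1 + l)*(l + (3 + l)²)) = 6*(-1 + l)*(l + (3 + l)²))
t(9) - 16*35*(-7) = (-54 + 6*9³ + 12*9 + 36*9²) - 16*35*(-7) = (-54 + 6*729 + 108 + 36*81) - 560*(-7) = (-54 + 4374 + 108 + 2916) + 3920 = 7344 + 3920 = 11264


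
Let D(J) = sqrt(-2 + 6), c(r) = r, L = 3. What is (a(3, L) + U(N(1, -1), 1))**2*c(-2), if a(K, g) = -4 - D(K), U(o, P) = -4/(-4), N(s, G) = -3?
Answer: -50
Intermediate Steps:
D(J) = 2 (D(J) = sqrt(4) = 2)
U(o, P) = 1 (U(o, P) = -4*(-1/4) = 1)
a(K, g) = -6 (a(K, g) = -4 - 1*2 = -4 - 2 = -6)
(a(3, L) + U(N(1, -1), 1))**2*c(-2) = (-6 + 1)**2*(-2) = (-5)**2*(-2) = 25*(-2) = -50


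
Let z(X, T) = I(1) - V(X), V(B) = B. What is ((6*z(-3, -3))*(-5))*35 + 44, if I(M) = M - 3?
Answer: -1006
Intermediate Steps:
I(M) = -3 + M
z(X, T) = -2 - X (z(X, T) = (-3 + 1) - X = -2 - X)
((6*z(-3, -3))*(-5))*35 + 44 = ((6*(-2 - 1*(-3)))*(-5))*35 + 44 = ((6*(-2 + 3))*(-5))*35 + 44 = ((6*1)*(-5))*35 + 44 = (6*(-5))*35 + 44 = -30*35 + 44 = -1050 + 44 = -1006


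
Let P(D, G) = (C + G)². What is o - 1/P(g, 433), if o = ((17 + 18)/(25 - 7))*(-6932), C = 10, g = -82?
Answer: -23806966199/1766241 ≈ -13479.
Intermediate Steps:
P(D, G) = (10 + G)²
o = -121310/9 (o = (35/18)*(-6932) = -121310/9 ≈ -13479.)
o - 1/P(g, 433) = -121310/9 - 1/((10 + 433)²) = -121310/9 - 1/(443²) = -121310/9 - 1/196249 = -23806966199/1766241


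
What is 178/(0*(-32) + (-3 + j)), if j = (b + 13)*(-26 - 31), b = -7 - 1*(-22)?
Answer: -178/1599 ≈ -0.11132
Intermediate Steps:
b = 15 (b = -7 + 22 = 15)
j = -1596 (j = (15 + 13)*(-26 - 31) = 28*(-57) = -1596)
178/(0*(-32) + (-3 + j)) = 178/(0*(-32) + (-3 - 1596)) = 178/(0 - 1599) = 178/(-1599) = 178*(-1/1599) = -178/1599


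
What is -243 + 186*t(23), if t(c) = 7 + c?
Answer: 5337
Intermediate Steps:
-243 + 186*t(23) = -243 + 186*(7 + 23) = -243 + 186*30 = -243 + 5580 = 5337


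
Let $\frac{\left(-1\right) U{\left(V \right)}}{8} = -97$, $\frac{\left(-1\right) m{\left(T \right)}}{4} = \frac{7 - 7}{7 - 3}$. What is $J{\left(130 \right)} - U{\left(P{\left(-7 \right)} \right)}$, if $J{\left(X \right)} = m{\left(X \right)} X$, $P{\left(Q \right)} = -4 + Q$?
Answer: $-776$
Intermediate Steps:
$m{\left(T \right)} = 0$ ($m{\left(T \right)} = - 4 \frac{7 - 7}{7 - 3} = - 4 \cdot \frac{0}{4} = - 4 \cdot 0 \cdot \frac{1}{4} = \left(-4\right) 0 = 0$)
$U{\left(V \right)} = 776$ ($U{\left(V \right)} = \left(-8\right) \left(-97\right) = 776$)
$J{\left(X \right)} = 0$ ($J{\left(X \right)} = 0 X = 0$)
$J{\left(130 \right)} - U{\left(P{\left(-7 \right)} \right)} = 0 - 776 = -776$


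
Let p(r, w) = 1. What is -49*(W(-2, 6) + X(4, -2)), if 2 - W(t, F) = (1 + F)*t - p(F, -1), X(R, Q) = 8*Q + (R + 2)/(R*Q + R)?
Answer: 49/2 ≈ 24.500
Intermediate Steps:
X(R, Q) = 8*Q + (2 + R)/(R + Q*R) (X(R, Q) = 8*Q + (2 + R)/(Q*R + R) = 8*Q + (2 + R)/(R + Q*R))
W(t, F) = 3 - t*(1 + F) (W(t, F) = 2 - ((1 + F)*t - 1*1) = 2 - (t*(1 + F) - 1) = 2 - (-1 + t*(1 + F)) = 2 + (1 - t*(1 + F)) = 3 - t*(1 + F))
-49*(W(-2, 6) + X(4, -2)) = -49*((3 - 1*(-2) - 1*6*(-2)) + (2 + 4 + 8*(-2)*4 + 8*4*(-2)²)/(4*(1 - 2))) = -49*((3 + 2 + 12) + (¼)*(2 + 4 - 64 + 8*4*4)/(-1)) = -49*(17 + (¼)*(-1)*(2 + 4 - 64 + 128)) = -49*(17 + (¼)*(-1)*70) = -49*(17 - 35/2) = -49*(-½) = 49/2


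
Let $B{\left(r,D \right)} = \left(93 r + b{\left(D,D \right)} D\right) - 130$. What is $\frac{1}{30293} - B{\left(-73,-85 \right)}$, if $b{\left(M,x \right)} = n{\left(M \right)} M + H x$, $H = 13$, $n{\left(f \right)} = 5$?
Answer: $- \frac{3730007382}{30293} \approx -1.2313 \cdot 10^{5}$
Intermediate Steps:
$b{\left(M,x \right)} = 5 M + 13 x$
$B{\left(r,D \right)} = -130 + 18 D^{2} + 93 r$ ($B{\left(r,D \right)} = \left(93 r + \left(5 D + 13 D\right) D\right) - 130 = \left(93 r + 18 D D\right) - 130 = \left(93 r + 18 D^{2}\right) - 130 = \left(18 D^{2} + 93 r\right) - 130 = -130 + 18 D^{2} + 93 r$)
$\frac{1}{30293} - B{\left(-73,-85 \right)} = \frac{1}{30293} - \left(-130 + 18 \left(-85\right)^{2} + 93 \left(-73\right)\right) = \frac{1}{30293} - \left(-130 + 18 \cdot 7225 - 6789\right) = \frac{1}{30293} - \left(-130 + 130050 - 6789\right) = \frac{1}{30293} - 123131 = - \frac{3730007382}{30293}$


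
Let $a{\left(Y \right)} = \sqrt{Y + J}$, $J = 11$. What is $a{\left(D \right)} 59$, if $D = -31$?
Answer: $118 i \sqrt{5} \approx 263.86 i$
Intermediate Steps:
$a{\left(Y \right)} = \sqrt{11 + Y}$ ($a{\left(Y \right)} = \sqrt{Y + 11} = \sqrt{11 + Y}$)
$a{\left(D \right)} 59 = \sqrt{11 - 31} \cdot 59 = \sqrt{-20} \cdot 59 = 2 i \sqrt{5} \cdot 59 = 118 i \sqrt{5}$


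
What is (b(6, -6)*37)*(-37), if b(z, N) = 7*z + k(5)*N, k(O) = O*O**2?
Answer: 969252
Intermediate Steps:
k(O) = O**3
b(z, N) = 7*z + 125*N (b(z, N) = 7*z + 5**3*N = 7*z + 125*N)
(b(6, -6)*37)*(-37) = ((7*6 + 125*(-6))*37)*(-37) = ((42 - 750)*37)*(-37) = -708*37*(-37) = -26196*(-37) = 969252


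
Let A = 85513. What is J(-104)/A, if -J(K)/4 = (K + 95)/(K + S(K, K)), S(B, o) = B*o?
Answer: 9/229003814 ≈ 3.9301e-8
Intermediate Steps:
J(K) = -4*(95 + K)/(K + K²) (J(K) = -4*(K + 95)/(K + K*K) = -4*(95 + K)/(K + K²))
J(-104)/A = (4*(-95 - 1*(-104))/(-104*(1 - 104)))/85513 = (4*(-1/104)*(-95 + 104)/(-103))*(1/85513) = (4*(-1/104)*(-1/103)*9)*(1/85513) = (9/2678)*(1/85513) = 9/229003814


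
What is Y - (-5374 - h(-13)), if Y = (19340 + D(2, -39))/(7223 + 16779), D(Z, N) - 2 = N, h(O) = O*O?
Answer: 133062389/24002 ≈ 5543.8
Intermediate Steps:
h(O) = O²
D(Z, N) = 2 + N
Y = 19303/24002 (Y = (19340 + (2 - 39))/(7223 + 16779) = (19340 - 37)/24002 = 19303*(1/24002) = 19303/24002 ≈ 0.80422)
Y - (-5374 - h(-13)) = 19303/24002 - (-5374 - 1*(-13)²) = 19303/24002 - (-5374 - 1*169) = 19303/24002 - (-5374 - 169) = 19303/24002 - 1*(-5543) = 19303/24002 + 5543 = 133062389/24002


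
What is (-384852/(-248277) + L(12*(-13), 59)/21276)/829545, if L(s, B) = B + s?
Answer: 2721342761/1460646646599780 ≈ 1.8631e-6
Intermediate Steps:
(-384852/(-248277) + L(12*(-13), 59)/21276)/829545 = (-384852/(-248277) + (59 + 12*(-13))/21276)/829545 = (-384852*(-1/248277) + (59 - 156)*(1/21276))*(1/829545) = (128284/82759 - 97*1/21276)*(1/829545) = (128284/82759 - 97/21276)*(1/829545) = (2721342761/1760780484)*(1/829545) = 2721342761/1460646646599780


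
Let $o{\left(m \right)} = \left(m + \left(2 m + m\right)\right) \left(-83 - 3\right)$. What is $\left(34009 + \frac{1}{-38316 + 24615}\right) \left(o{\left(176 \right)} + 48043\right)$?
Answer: $- \frac{1941644102436}{4567} \approx -4.2515 \cdot 10^{8}$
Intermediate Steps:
$o{\left(m \right)} = - 344 m$ ($o{\left(m \right)} = \left(m + 3 m\right) \left(-86\right) = 4 m \left(-86\right) = - 344 m$)
$\left(34009 + \frac{1}{-38316 + 24615}\right) \left(o{\left(176 \right)} + 48043\right) = \left(34009 + \frac{1}{-38316 + 24615}\right) \left(\left(-344\right) 176 + 48043\right) = \left(34009 + \frac{1}{-13701}\right) \left(-60544 + 48043\right) = \left(34009 - \frac{1}{13701}\right) \left(-12501\right) = \frac{465957308}{13701} \left(-12501\right) = - \frac{1941644102436}{4567}$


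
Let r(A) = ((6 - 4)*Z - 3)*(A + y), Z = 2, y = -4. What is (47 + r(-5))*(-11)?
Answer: -418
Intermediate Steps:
r(A) = -4 + A (r(A) = ((6 - 4)*2 - 3)*(A - 4) = (2*2 - 3)*(-4 + A) = (4 - 3)*(-4 + A) = 1*(-4 + A) = -4 + A)
(47 + r(-5))*(-11) = (47 + (-4 - 5))*(-11) = (47 - 9)*(-11) = 38*(-11) = -418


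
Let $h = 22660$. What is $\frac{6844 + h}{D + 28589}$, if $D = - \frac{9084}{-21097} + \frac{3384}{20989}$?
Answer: $\frac{13064516743232}{12659612285861} \approx 1.032$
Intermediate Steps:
$D = \frac{262056324}{442804933}$ ($D = \left(-9084\right) \left(- \frac{1}{21097}\right) + 3384 \cdot \frac{1}{20989} = \frac{9084}{21097} + \frac{3384}{20989} = \frac{262056324}{442804933} \approx 0.59181$)
$\frac{6844 + h}{D + 28589} = \frac{6844 + 22660}{\frac{262056324}{442804933} + 28589} = \frac{29504}{\frac{12659612285861}{442804933}} = 29504 \cdot \frac{442804933}{12659612285861} = \frac{13064516743232}{12659612285861}$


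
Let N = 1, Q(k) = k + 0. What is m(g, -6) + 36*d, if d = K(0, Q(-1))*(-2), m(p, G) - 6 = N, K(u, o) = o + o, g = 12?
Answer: 151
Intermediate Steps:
Q(k) = k
K(u, o) = 2*o
m(p, G) = 7 (m(p, G) = 6 + 1 = 7)
d = 4 (d = (2*(-1))*(-2) = -2*(-2) = 4)
m(g, -6) + 36*d = 7 + 36*4 = 7 + 144 = 151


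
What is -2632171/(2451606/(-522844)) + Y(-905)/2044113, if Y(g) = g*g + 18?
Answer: 468856766787167945/835226615913 ≈ 5.6135e+5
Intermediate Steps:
Y(g) = 18 + g**2 (Y(g) = g**2 + 18 = 18 + g**2)
-2632171/(2451606/(-522844)) + Y(-905)/2044113 = -2632171/(2451606/(-522844)) + (18 + (-905)**2)/2044113 = -2632171/(2451606*(-1/522844)) + (18 + 819025)*(1/2044113) = -2632171/(-1225803/261422) + 819043*(1/2044113) = -2632171*(-261422/1225803) + 819043/2044113 = 688107407162/1225803 + 819043/2044113 = 468856766787167945/835226615913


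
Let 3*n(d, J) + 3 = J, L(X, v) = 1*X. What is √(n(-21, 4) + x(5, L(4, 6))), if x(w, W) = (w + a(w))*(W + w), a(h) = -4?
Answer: 2*√21/3 ≈ 3.0550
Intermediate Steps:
L(X, v) = X
n(d, J) = -1 + J/3
x(w, W) = (-4 + w)*(W + w) (x(w, W) = (w - 4)*(W + w) = (-4 + w)*(W + w))
√(n(-21, 4) + x(5, L(4, 6))) = √((-1 + (⅓)*4) + (5² - 4*4 - 4*5 + 4*5)) = √((-1 + 4/3) + (25 - 16 - 20 + 20)) = √(⅓ + 9) = √(28/3) = 2*√21/3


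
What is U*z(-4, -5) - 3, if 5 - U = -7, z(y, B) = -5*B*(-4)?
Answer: -1203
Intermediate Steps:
z(y, B) = 20*B
U = 12 (U = 5 - 1*(-7) = 5 + 7 = 12)
U*z(-4, -5) - 3 = 12*(20*(-5)) - 3 = 12*(-100) - 3 = -1200 - 3 = -1203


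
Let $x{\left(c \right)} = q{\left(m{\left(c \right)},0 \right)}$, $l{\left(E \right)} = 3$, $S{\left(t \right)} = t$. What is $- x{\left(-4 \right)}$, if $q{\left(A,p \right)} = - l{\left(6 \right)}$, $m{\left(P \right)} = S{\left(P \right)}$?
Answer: $3$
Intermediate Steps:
$m{\left(P \right)} = P$
$q{\left(A,p \right)} = -3$ ($q{\left(A,p \right)} = \left(-1\right) 3 = -3$)
$x{\left(c \right)} = -3$
$- x{\left(-4 \right)} = \left(-1\right) \left(-3\right) = 3$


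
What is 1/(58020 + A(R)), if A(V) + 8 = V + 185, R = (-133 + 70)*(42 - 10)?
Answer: 1/56181 ≈ 1.7800e-5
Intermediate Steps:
R = -2016 (R = -63*32 = -2016)
A(V) = 177 + V (A(V) = -8 + (V + 185) = -8 + (185 + V) = 177 + V)
1/(58020 + A(R)) = 1/(58020 + (177 - 2016)) = 1/(58020 - 1839) = 1/56181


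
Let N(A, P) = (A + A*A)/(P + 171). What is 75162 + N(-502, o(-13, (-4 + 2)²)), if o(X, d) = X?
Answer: 6063549/79 ≈ 76754.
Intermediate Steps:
N(A, P) = (A + A²)/(171 + P)
75162 + N(-502, o(-13, (-4 + 2)²)) = 75162 - 502*(1 - 502)/(171 - 13) = 75162 - 502*(-501)/158 = 75162 - 502*1/158*(-501) = 75162 + 125751/79 = 6063549/79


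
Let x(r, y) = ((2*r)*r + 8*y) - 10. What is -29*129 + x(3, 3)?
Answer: -3709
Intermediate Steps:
x(r, y) = -10 + 2*r**2 + 8*y (x(r, y) = (2*r**2 + 8*y) - 10 = -10 + 2*r**2 + 8*y)
-29*129 + x(3, 3) = -29*129 + (-10 + 2*3**2 + 8*3) = -3741 + (-10 + 2*9 + 24) = -3741 + (-10 + 18 + 24) = -3741 + 32 = -3709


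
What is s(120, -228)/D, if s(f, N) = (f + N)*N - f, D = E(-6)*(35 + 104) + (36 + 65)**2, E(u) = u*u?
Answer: 24504/15205 ≈ 1.6116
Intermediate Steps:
E(u) = u**2
D = 15205 (D = (-6)**2*(35 + 104) + (36 + 65)**2 = 36*139 + 101**2 = 5004 + 10201 = 15205)
s(f, N) = -f + N*(N + f) (s(f, N) = (N + f)*N - f = N*(N + f) - f = -f + N*(N + f))
s(120, -228)/D = ((-228)**2 - 1*120 - 228*120)/15205 = (51984 - 120 - 27360)*(1/15205) = 24504*(1/15205) = 24504/15205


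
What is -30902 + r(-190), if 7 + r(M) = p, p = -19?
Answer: -30928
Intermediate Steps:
r(M) = -26 (r(M) = -7 - 19 = -26)
-30902 + r(-190) = -30902 - 26 = -30928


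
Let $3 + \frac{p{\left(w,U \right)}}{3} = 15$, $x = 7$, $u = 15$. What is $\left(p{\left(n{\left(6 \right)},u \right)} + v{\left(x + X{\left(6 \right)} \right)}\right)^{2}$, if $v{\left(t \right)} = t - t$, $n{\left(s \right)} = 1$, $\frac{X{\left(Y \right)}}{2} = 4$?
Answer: $1296$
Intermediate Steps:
$X{\left(Y \right)} = 8$ ($X{\left(Y \right)} = 2 \cdot 4 = 8$)
$p{\left(w,U \right)} = 36$ ($p{\left(w,U \right)} = -9 + 3 \cdot 15 = -9 + 45 = 36$)
$v{\left(t \right)} = 0$
$\left(p{\left(n{\left(6 \right)},u \right)} + v{\left(x + X{\left(6 \right)} \right)}\right)^{2} = \left(36 + 0\right)^{2} = 36^{2} = 1296$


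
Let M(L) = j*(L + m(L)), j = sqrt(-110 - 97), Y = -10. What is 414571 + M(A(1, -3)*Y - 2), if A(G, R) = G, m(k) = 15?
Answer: 414571 + 9*I*sqrt(23) ≈ 4.1457e+5 + 43.162*I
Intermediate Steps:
j = 3*I*sqrt(23) (j = sqrt(-207) = 3*I*sqrt(23) ≈ 14.387*I)
M(L) = 3*I*sqrt(23)*(15 + L) (M(L) = (3*I*sqrt(23))*(L + 15) = (3*I*sqrt(23))*(15 + L) = 3*I*sqrt(23)*(15 + L))
414571 + M(A(1, -3)*Y - 2) = 414571 + 3*I*sqrt(23)*(15 + (1*(-10) - 2)) = 414571 + 3*I*sqrt(23)*(15 + (-10 - 2)) = 414571 + 3*I*sqrt(23)*(15 - 12) = 414571 + 3*I*sqrt(23)*3 = 414571 + 9*I*sqrt(23)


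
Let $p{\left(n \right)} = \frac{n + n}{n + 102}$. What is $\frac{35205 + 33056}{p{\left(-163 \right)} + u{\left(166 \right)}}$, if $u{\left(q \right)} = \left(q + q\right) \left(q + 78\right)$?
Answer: $\frac{4163921}{4941814} \approx 0.84259$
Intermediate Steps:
$u{\left(q \right)} = 2 q \left(78 + q\right)$
$p{\left(n \right)} = \frac{2 n}{102 + n}$
$\frac{35205 + 33056}{p{\left(-163 \right)} + u{\left(166 \right)}} = \frac{35205 + 33056}{2 \left(-163\right) \frac{1}{102 - 163} + 2 \cdot 166 \left(78 + 166\right)} = \frac{68261}{2 \left(-163\right) \frac{1}{-61} + 2 \cdot 166 \cdot 244} = \frac{68261}{2 \left(-163\right) \left(- \frac{1}{61}\right) + 81008} = \frac{68261}{\frac{326}{61} + 81008} = \frac{68261}{\frac{4941814}{61}} = 68261 \cdot \frac{61}{4941814} = \frac{4163921}{4941814}$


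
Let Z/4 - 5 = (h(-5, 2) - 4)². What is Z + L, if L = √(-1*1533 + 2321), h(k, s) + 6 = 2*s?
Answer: 164 + 2*√197 ≈ 192.07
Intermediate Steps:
h(k, s) = -6 + 2*s
L = 2*√197 (L = √(-1533 + 2321) = √788 = 2*√197 ≈ 28.071)
Z = 164 (Z = 20 + 4*((-6 + 2*2) - 4)² = 20 + 4*((-6 + 4) - 4)² = 20 + 4*(-2 - 4)² = 20 + 4*(-6)² = 20 + 4*36 = 20 + 144 = 164)
Z + L = 164 + 2*√197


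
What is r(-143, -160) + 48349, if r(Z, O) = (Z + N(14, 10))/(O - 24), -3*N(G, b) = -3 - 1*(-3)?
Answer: 8896359/184 ≈ 48350.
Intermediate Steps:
N(G, b) = 0 (N(G, b) = -(-3 - 1*(-3))/3 = -(-3 + 3)/3 = -1/3*0 = 0)
r(Z, O) = Z/(-24 + O) (r(Z, O) = (Z + 0)/(O - 24) = Z/(-24 + O))
r(-143, -160) + 48349 = -143/(-24 - 160) + 48349 = -143/(-184) + 48349 = -143*(-1/184) + 48349 = 143/184 + 48349 = 8896359/184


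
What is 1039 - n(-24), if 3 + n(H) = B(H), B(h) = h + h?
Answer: 1090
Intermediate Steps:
B(h) = 2*h
n(H) = -3 + 2*H
1039 - n(-24) = 1039 - (-3 + 2*(-24)) = 1039 - (-3 - 48) = 1039 - 1*(-51) = 1039 + 51 = 1090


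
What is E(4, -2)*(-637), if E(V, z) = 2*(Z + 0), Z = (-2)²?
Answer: -5096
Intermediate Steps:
Z = 4
E(V, z) = 8 (E(V, z) = 2*(4 + 0) = 2*4 = 8)
E(4, -2)*(-637) = 8*(-637) = -5096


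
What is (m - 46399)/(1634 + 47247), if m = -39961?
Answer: -86360/48881 ≈ -1.7667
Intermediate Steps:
(m - 46399)/(1634 + 47247) = (-39961 - 46399)/(1634 + 47247) = -86360/48881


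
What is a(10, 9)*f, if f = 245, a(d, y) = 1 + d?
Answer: 2695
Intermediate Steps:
a(10, 9)*f = (1 + 10)*245 = 11*245 = 2695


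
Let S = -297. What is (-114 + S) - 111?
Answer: -522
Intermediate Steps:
(-114 + S) - 111 = (-114 - 297) - 111 = -411 - 111 = -522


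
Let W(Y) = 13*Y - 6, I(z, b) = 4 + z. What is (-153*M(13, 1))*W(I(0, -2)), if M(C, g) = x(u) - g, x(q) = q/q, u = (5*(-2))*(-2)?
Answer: 0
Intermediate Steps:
W(Y) = -6 + 13*Y
u = 20 (u = -10*(-2) = 20)
x(q) = 1
M(C, g) = 1 - g
(-153*M(13, 1))*W(I(0, -2)) = (-153*(1 - 1*1))*(-6 + 13*(4 + 0)) = (-153*(1 - 1))*(-6 + 13*4) = (-153*0)*(-6 + 52) = 0*46 = 0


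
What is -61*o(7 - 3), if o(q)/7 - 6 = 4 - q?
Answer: -2562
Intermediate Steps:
o(q) = 70 - 7*q (o(q) = 42 + 7*(4 - q) = 42 + (28 - 7*q) = 70 - 7*q)
-61*o(7 - 3) = -61*(70 - 7*(7 - 3)) = -61*(70 - 7*4) = -61*(70 - 28) = -61*42 = -2562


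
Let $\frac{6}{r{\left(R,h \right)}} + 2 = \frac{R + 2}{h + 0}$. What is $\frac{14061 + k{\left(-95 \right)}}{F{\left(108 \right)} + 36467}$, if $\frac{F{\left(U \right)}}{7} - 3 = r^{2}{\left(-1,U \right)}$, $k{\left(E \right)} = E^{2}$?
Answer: $\frac{533575175}{844798564} \approx 0.6316$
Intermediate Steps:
$r{\left(R,h \right)} = \frac{6}{-2 + \frac{2 + R}{h}}$ ($r{\left(R,h \right)} = \frac{6}{-2 + \frac{R + 2}{h + 0}} = \frac{6}{-2 + \frac{2 + R}{h}}$)
$F{\left(U \right)} = 21 + \frac{252 U^{2}}{\left(1 - 2 U\right)^{2}}$ ($F{\left(U \right)} = 21 + 7 \left(\frac{6 U}{2 - 1 - 2 U}\right)^{2} = 21 + 7 \left(\frac{6 U}{1 - 2 U}\right)^{2} = 21 + 7 \frac{36 U^{2}}{\left(1 - 2 U\right)^{2}} = 21 + \frac{252 U^{2}}{\left(1 - 2 U\right)^{2}}$)
$\frac{14061 + k{\left(-95 \right)}}{F{\left(108 \right)} + 36467} = \frac{14061 + \left(-95\right)^{2}}{\left(21 + \frac{252 \cdot 108^{2}}{\left(-1 + 2 \cdot 108\right)^{2}}\right) + 36467} = \frac{14061 + 9025}{\left(21 + 252 \cdot 11664 \frac{1}{\left(-1 + 216\right)^{2}}\right) + 36467} = \frac{23086}{\left(21 + 252 \cdot 11664 \cdot \frac{1}{46225}\right) + 36467} = \frac{23086}{\left(21 + \frac{2939328}{46225}\right) + 36467} = \frac{23086}{\frac{3910053}{46225} + 36467} = \frac{23086}{\frac{1689597128}{46225}} = 23086 \cdot \frac{46225}{1689597128} = \frac{533575175}{844798564}$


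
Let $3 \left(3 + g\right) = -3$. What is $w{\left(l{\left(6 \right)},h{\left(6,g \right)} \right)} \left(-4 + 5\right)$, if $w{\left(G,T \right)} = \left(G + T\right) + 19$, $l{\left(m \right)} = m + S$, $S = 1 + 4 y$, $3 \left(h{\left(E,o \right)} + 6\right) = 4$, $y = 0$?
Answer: $\frac{64}{3} \approx 21.333$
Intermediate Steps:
$g = -4$ ($g = -3 + \frac{1}{3} \left(-3\right) = -3 - 1 = -4$)
$h{\left(E,o \right)} = - \frac{14}{3}$ ($h{\left(E,o \right)} = -6 + \frac{1}{3} \cdot 4 = -6 + \frac{4}{3} = - \frac{14}{3}$)
$S = 1$ ($S = 1 + 4 \cdot 0 = 1 + 0 = 1$)
$l{\left(m \right)} = 1 + m$ ($l{\left(m \right)} = m + 1 = 1 + m$)
$w{\left(G,T \right)} = 19 + G + T$
$w{\left(l{\left(6 \right)},h{\left(6,g \right)} \right)} \left(-4 + 5\right) = \left(19 + \left(1 + 6\right) - \frac{14}{3}\right) \left(-4 + 5\right) = \left(19 + 7 - \frac{14}{3}\right) 1 = \frac{64}{3} \cdot 1 = \frac{64}{3}$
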